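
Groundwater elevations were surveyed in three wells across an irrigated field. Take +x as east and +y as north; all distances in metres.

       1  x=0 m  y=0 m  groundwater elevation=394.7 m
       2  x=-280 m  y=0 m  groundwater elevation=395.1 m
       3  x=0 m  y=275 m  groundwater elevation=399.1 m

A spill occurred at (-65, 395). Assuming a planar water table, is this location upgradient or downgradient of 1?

upgradient

∂h/∂x = (395.1 − 394.7) / (-280 − 0) = -0.001429
∂h/∂y = (399.1 − 394.7) / (275 − 0) = +0.01600
Head at (-65, 395) = 394.7 + (-0.001429)·(-65) + (+0.01600)·(395) = 401.11 m.
That is higher than the 394.7 m at 1, so the point is upgradient.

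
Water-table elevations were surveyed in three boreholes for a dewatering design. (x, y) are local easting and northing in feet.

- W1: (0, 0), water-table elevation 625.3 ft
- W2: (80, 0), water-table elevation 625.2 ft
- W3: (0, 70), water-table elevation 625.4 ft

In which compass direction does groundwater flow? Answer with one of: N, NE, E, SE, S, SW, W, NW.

SE

∂h/∂x = (625.2 − 625.3) / (80 − 0) = -0.001250
∂h/∂y = (625.4 − 625.3) / (70 − 0) = +0.001429
Flow = −∇h = (+0.001250 east, -0.001429 north), which points southeast.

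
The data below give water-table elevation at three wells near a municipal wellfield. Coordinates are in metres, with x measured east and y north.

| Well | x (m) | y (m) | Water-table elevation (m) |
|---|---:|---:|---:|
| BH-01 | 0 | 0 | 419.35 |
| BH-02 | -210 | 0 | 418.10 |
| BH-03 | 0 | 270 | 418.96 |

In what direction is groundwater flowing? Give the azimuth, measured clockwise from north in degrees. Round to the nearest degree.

284°

∂h/∂x = (418.10 − 419.35) / (-210 − 0) = +0.005952
∂h/∂y = (418.96 − 419.35) / (270 − 0) = -0.001444
Flow direction (−∇h) has components (-0.005952 E, +0.001444 N).
Azimuth = atan2(E, N) = atan2(-0.005952, +0.001444) = 283.6° ≈ 284°.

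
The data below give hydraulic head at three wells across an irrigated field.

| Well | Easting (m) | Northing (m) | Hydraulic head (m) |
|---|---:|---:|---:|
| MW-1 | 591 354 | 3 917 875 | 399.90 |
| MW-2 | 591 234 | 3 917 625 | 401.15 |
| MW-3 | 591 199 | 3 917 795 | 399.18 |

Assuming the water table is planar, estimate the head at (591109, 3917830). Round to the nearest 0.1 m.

398.0 m

Differences from MW-1: to MW-2 (Δx, Δy, Δh) = (-120, -250, +1.25); to MW-3 = (-155, -80, -0.72).
Determinant of the coordinate differences = (-120)·(-80) − (-155)·(-250) = -29150.
∂h/∂x = [(+1.25)·(-80) − (-0.72)·(-250)] / -29150 = +0.009605
∂h/∂y = [(-120)·(-0.72) − (-155)·(+1.25)] / -29150 = -0.009611
h(591109, 3917830) = 399.90 + (+0.009605)·(-245) + (-0.009611)·(-45) = 399.90 -2.353 +0.432 = 397.979 m.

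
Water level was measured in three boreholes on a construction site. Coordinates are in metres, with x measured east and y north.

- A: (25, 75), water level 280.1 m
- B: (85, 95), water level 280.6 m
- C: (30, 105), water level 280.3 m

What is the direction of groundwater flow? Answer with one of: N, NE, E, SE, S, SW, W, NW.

SW

Three-point gradient (reference A): Δ to B = (60, 20, +0.5), Δ to C = (5, 30, +0.2).
∂h/∂x = +0.006471, ∂h/∂y = +0.005588 (det = 1700).
Flow = −∇h = (-0.006471 east, -0.005588 north), which points southwest.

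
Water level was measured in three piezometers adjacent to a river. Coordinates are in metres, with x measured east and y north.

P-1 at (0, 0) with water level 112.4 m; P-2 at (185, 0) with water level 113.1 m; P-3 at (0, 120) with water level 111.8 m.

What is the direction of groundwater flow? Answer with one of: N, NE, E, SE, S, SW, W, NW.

NW

∂h/∂x = (113.1 − 112.4) / (185 − 0) = +0.003784
∂h/∂y = (111.8 − 112.4) / (120 − 0) = -0.005000
Flow = −∇h = (-0.003784 east, +0.005000 north), which points northwest.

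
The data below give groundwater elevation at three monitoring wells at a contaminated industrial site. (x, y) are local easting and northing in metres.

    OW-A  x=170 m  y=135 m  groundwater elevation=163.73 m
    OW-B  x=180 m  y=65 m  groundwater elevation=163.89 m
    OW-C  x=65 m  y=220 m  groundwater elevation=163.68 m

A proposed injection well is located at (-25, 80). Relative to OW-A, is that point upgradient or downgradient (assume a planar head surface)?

Taking OW-A as reference: OW-B−OW-A = (10, -70, +0.16); OW-C−OW-A = (-105, 85, -0.05).
Solve a·Δx + b·Δy = Δh: det = 10·85 − (-105)·(-70) = -6500.
∂h/∂x = [(+0.16)·85 − (-0.05)·(-70)] / -6500 = -0.001554
∂h/∂y = [10·(-0.05) − (-105)·(+0.16)] / -6500 = -0.002508
Head at (-25, 80) = 163.73 + (-0.001554)·(-195) + (-0.002508)·(-55) = 164.17 m.
That is higher than the 163.73 m at OW-A, so the point is upgradient.

upgradient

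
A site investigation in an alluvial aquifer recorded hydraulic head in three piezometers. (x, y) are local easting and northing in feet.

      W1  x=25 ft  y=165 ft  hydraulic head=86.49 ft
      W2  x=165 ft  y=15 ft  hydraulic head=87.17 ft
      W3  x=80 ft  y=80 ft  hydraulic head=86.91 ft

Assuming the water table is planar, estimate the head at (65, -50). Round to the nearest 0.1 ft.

Taking W1 as reference: W2−W1 = (140, -150, +0.68); W3−W1 = (55, -85, +0.42).
Solve a·Δx + b·Δy = Δh: det = 140·(-85) − 55·(-150) = -3650.
∂h/∂x = [(+0.68)·(-85) − (+0.42)·(-150)] / -3650 = -0.001425
∂h/∂y = [140·(+0.42) − 55·(+0.68)] / -3650 = -0.005863
h(65, -50) = 86.49 + (-0.001425)·(40) + (-0.005863)·(-215) = 86.49 -0.057 +1.261 = 87.694 ft.

87.7 ft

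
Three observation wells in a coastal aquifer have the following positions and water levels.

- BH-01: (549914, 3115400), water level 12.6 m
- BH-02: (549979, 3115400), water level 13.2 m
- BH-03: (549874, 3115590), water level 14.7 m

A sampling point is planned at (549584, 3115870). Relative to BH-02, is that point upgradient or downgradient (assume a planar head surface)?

With h = a·x + b·y + c and BH-01 as origin, the differences give:
  65·a + 0·b = +0.6
  (-40)·a + 190·b = +2.1
Eliminate b (×190 and ×0, subtract): 12350·a = 114.00 → a = ∂h/∂x = +0.009231
Back-substitute: b = ∂h/∂y = +0.01300.
Head at (549584, 3115870) = 12.6 + (+0.009231)·(-330) + (+0.01300)·(470) = 15.66 m.
That is higher than the 13.2 m at BH-02, so the point is upgradient.

upgradient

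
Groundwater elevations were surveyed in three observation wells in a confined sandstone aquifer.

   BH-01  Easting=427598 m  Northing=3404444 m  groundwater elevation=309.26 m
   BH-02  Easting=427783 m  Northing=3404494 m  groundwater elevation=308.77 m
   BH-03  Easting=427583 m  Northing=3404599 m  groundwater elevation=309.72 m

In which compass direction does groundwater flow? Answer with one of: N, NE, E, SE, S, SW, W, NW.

SE

With h = a·x + b·y + c and BH-01 as origin, the differences give:
  185·a + 50·b = -0.49
  (-15)·a + 155·b = +0.46
Eliminate b (×155 and ×50, subtract): 29425·a = -98.950 → a = ∂h/∂x = -0.003363
Back-substitute: b = ∂h/∂y = +0.002642.
Flow = −∇h = (+0.003363 east, -0.002642 north), which points southeast.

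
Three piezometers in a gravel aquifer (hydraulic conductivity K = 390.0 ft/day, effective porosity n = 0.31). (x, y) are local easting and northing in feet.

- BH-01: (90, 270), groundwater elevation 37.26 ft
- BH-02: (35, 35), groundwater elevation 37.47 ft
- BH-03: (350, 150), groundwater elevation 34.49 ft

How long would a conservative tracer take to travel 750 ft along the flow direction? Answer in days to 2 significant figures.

59 days

Taking BH-01 as reference: BH-02−BH-01 = (-55, -235, +0.21); BH-03−BH-01 = (260, -120, -2.77).
Solve a·Δx + b·Δy = Δh: det = (-55)·(-120) − 260·(-235) = 67700.
∂h/∂x = [(+0.21)·(-120) − (-2.77)·(-235)] / 67700 = -0.009987
∂h/∂y = [(-55)·(-2.77) − 260·(+0.21)] / 67700 = +0.001444
|∇h| = √(-0.009987² + 0.001444²) = 0.01009
Seepage velocity v = K·i/n = 390.0 × 0.01009 / 0.31 = 12.69 ft/day.
t = 750 / 12.69 = 59.1 days.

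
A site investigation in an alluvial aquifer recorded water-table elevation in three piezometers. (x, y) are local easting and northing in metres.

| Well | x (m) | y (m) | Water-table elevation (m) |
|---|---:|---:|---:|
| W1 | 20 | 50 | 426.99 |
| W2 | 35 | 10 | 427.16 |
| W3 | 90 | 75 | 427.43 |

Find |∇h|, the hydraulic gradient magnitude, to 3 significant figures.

0.00708

With h = a·x + b·y + c and W1 as origin, the differences give:
  15·a + (-40)·b = +0.17
  70·a + 25·b = +0.44
Eliminate b (×25 and ×(-40), subtract): 3175·a = 21.850 → a = ∂h/∂x = +0.006882
Back-substitute: b = ∂h/∂y = -0.001669.
|∇h| = √(0.006882² + -0.001669²) = 0.007081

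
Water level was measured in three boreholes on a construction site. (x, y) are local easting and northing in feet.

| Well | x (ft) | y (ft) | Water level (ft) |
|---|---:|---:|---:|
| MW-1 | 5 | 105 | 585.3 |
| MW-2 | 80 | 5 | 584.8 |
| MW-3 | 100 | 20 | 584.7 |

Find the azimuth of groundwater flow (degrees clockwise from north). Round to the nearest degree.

098°

Differences from MW-1: to MW-2 (Δx, Δy, Δh) = (75, -100, -0.5); to MW-3 = (95, -85, -0.6).
Determinant of the coordinate differences = 75·(-85) − 95·(-100) = 3125.
∂h/∂x = [(-0.5)·(-85) − (-0.6)·(-100)] / 3125 = -0.005600
∂h/∂y = [75·(-0.6) − 95·(-0.5)] / 3125 = +0.0008000
Flow direction (−∇h) has components (+0.005600 E, -0.0008000 N).
Azimuth = atan2(E, N) = atan2(+0.005600, -0.0008000) = 98.1° ≈ 098°.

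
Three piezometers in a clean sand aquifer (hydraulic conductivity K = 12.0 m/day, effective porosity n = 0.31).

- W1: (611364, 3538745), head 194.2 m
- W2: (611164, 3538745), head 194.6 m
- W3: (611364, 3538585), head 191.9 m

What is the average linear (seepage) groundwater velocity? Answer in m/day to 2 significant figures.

0.56 m/day

∂h/∂x = (194.6 − 194.2) / (611164 − 611364) = -0.002000
∂h/∂y = (191.9 − 194.2) / (3538585 − 3538745) = +0.01437
|∇h| = √(-0.002000² + 0.01437²) = 0.01451
Seepage velocity v = K·i/n = 12.0 × 0.01451 / 0.31 = 0.5617 m/day.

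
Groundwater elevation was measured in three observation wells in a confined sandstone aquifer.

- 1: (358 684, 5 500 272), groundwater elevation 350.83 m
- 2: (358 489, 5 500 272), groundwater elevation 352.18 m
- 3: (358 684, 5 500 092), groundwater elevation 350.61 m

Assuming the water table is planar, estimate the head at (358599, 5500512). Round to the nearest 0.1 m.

∂h/∂x = (352.18 − 350.83) / (358489 − 358684) = -0.006923
∂h/∂y = (350.61 − 350.83) / (5500092 − 5500272) = +0.001222
h(358599, 5500512) = 350.83 + (-0.006923)·(-85) + (+0.001222)·(240) = 350.83 +0.588 +0.293 = 351.712 m.

351.7 m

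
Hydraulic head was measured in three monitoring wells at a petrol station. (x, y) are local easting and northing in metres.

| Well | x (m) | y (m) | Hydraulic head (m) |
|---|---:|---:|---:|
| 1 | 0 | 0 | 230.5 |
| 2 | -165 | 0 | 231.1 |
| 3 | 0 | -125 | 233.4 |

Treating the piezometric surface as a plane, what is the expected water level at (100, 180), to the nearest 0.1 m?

∂h/∂x = (231.1 − 230.5) / (-165 − 0) = -0.003636
∂h/∂y = (233.4 − 230.5) / (-125 − 0) = -0.02320
h(100, 180) = 230.5 + (-0.003636)·(100) + (-0.02320)·(180) = 230.5 -0.364 -4.176 = 225.960 m.

226.0 m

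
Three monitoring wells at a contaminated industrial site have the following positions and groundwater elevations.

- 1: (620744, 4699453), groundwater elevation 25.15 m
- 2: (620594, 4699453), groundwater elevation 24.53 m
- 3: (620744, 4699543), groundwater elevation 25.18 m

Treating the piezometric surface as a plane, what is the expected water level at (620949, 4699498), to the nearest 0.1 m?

∂h/∂x = (24.53 − 25.15) / (620594 − 620744) = +0.004133
∂h/∂y = (25.18 − 25.15) / (4699543 − 4699453) = +0.0003333
h(620949, 4699498) = 25.15 + (+0.004133)·(205) + (+0.0003333)·(45) = 25.15 +0.847 +0.015 = 26.012 m.

26.0 m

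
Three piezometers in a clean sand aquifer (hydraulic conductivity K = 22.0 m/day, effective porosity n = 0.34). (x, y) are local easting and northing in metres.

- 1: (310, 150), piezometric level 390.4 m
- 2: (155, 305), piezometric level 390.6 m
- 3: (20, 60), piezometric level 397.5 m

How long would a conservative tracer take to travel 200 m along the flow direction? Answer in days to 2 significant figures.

With h = a·x + b·y + c and 1 as origin, the differences give:
  (-155)·a + 155·b = +0.2
  (-290)·a + (-90)·b = +7.1
Eliminate b (×(-90) and ×155, subtract): 58900·a = -1118.50 → a = ∂h/∂x = -0.01899
Back-substitute: b = ∂h/∂y = -0.01770.
|∇h| = √(-0.01899² + -0.01770²) = 0.02596
Seepage velocity v = K·i/n = 22.0 × 0.02596 / 0.34 = 1.68 m/day.
t = 200 / 1.68 = 119 days.

120 days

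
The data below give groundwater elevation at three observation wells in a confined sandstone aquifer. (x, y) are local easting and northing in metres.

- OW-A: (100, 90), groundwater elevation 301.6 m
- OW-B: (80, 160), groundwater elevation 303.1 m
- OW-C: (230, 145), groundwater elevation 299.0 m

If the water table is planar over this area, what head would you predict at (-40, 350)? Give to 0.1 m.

Taking OW-A as reference: OW-B−OW-A = (-20, 70, +1.5); OW-C−OW-A = (130, 55, -2.6).
Determinant of the coordinate differences = (-20)·55 − 130·70 = -10200.
∂h/∂x = [(+1.5)·55 − (-2.6)·70] / -10200 = -0.02593
∂h/∂y = [(-20)·(-2.6) − 130·(+1.5)] / -10200 = +0.01402
h(-40, 350) = 301.6 + (-0.02593)·(-140) + (+0.01402)·(260) = 301.6 +3.630 +3.645 = 308.875 m.

308.9 m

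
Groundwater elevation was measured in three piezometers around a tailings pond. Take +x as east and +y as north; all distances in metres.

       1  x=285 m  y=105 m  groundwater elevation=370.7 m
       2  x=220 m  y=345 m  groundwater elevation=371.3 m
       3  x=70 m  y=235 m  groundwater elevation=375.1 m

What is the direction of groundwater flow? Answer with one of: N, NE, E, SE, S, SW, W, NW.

E

Taking 1 as reference: 2−1 = (-65, 240, +0.6); 3−1 = (-215, 130, +4.4).
Solve a·Δx + b·Δy = Δh: det = (-65)·130 − (-215)·240 = 43150.
∂h/∂x = [(+0.6)·130 − (+4.4)·240] / 43150 = -0.02267
∂h/∂y = [(-65)·(+4.4) − (-215)·(+0.6)] / 43150 = -0.003638
Flow = −∇h = (+0.02267 east, +0.003638 north), which points east.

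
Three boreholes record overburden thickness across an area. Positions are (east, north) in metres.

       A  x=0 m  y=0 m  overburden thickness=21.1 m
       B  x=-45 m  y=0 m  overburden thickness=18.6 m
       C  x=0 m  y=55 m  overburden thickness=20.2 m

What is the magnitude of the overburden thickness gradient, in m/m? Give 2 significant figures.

0.058 m/m

∂d/∂x = (18.6 − 21.1) / (-45 − 0) = +0.05556
∂d/∂y = (20.2 − 21.1) / (55 − 0) = -0.01636
|∇f| = √(0.05556² + -0.01636²) = 0.05792 m/m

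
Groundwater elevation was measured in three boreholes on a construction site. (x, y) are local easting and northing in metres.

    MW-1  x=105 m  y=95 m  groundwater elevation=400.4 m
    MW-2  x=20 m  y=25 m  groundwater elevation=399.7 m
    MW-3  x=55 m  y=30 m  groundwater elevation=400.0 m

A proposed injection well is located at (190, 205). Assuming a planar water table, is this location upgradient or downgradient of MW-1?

Differences from MW-1: to MW-2 (Δx, Δy, Δh) = (-85, -70, -0.7); to MW-3 = (-50, -65, -0.4).
Determinant of the coordinate differences = (-85)·(-65) − (-50)·(-70) = 2025.
∂h/∂x = [(-0.7)·(-65) − (-0.4)·(-70)] / 2025 = +0.008642
∂h/∂y = [(-85)·(-0.4) − (-50)·(-0.7)] / 2025 = -0.0004938
Head at (190, 205) = 400.4 + (+0.008642)·(85) + (-0.0004938)·(110) = 401.08 m.
That is higher than the 400.4 m at MW-1, so the point is upgradient.

upgradient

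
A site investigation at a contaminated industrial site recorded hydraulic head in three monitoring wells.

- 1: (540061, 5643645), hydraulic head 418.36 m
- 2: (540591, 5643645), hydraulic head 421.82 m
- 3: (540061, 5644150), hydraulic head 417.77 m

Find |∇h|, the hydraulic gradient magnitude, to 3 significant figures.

∂h/∂x = (421.82 − 418.36) / (540591 − 540061) = +0.006528
∂h/∂y = (417.77 − 418.36) / (5644150 − 5643645) = -0.001168
|∇h| = √(0.006528² + -0.001168²) = 0.006632

0.00663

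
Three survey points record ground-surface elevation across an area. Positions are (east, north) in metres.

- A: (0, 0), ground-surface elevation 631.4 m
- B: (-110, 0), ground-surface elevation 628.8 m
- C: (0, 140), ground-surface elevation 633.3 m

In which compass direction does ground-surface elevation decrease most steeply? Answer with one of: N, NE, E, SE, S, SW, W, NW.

∂z/∂x = (628.8 − 631.4) / (-110 − 0) = +0.02364
∂z/∂y = (633.3 − 631.4) / (140 − 0) = +0.01357
Steepest decrease is along −∇f = (-0.02364 E, -0.01357 N) → southwest.

SW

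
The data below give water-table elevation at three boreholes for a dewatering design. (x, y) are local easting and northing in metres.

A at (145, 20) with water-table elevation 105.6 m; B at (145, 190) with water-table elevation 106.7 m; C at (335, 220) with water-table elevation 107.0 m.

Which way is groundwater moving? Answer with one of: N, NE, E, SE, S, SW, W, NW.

S

Taking A as reference: B−A = (0, 170, +1.1); C−A = (190, 200, +1.4).
Determinant of the coordinate differences = 0·200 − 190·170 = -32300.
∂h/∂x = [(+1.1)·200 − (+1.4)·170] / -32300 = +0.0005573
∂h/∂y = [0·(+1.4) − 190·(+1.1)] / -32300 = +0.006471
Flow = −∇h = (-0.0005573 east, -0.006471 north), which points south.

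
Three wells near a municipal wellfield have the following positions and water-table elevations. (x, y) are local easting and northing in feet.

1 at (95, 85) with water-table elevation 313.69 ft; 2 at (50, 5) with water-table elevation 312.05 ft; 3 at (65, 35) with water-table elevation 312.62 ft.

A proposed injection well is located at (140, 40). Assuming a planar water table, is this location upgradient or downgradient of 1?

upgradient

Differences from 1: to 2 (Δx, Δy, Δh) = (-45, -80, -1.64); to 3 = (-30, -50, -1.07).
Determinant of the coordinate differences = (-45)·(-50) − (-30)·(-80) = -150.
∂h/∂x = [(-1.64)·(-50) − (-1.07)·(-80)] / -150 = +0.02400
∂h/∂y = [(-45)·(-1.07) − (-30)·(-1.64)] / -150 = +0.007000
Head at (140, 40) = 313.69 + (+0.02400)·(45) + (+0.007000)·(-45) = 314.46 ft.
That is higher than the 313.69 ft at 1, so the point is upgradient.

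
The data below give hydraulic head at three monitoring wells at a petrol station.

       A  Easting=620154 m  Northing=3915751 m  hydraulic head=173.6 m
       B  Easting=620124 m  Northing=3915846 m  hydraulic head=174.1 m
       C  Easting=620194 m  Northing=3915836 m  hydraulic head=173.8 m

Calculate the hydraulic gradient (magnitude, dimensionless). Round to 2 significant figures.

With h = a·x + b·y + c and A as origin, the differences give:
  (-30)·a + 95·b = +0.5
  40·a + 85·b = +0.2
Eliminate b (×85 and ×95, subtract): -6350·a = 23.50 → a = ∂h/∂x = -0.003701
Back-substitute: b = ∂h/∂y = +0.004094.
|∇h| = √(-0.003701² + 0.004094²) = 0.005519

0.0055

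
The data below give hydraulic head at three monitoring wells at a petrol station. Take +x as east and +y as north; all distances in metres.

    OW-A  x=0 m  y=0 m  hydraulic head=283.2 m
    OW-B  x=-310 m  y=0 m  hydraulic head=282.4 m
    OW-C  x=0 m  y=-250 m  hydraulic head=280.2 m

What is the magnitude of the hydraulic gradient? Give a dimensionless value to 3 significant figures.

∂h/∂x = (282.4 − 283.2) / (-310 − 0) = +0.002581
∂h/∂y = (280.2 − 283.2) / (-250 − 0) = +0.01200
|∇h| = √(0.002581² + 0.01200²) = 0.01227

0.0123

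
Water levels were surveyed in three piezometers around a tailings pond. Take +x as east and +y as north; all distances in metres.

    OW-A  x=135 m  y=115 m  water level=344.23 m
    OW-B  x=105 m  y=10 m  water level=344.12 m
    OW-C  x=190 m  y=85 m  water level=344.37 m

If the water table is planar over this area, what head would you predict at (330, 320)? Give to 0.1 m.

With h = a·x + b·y + c and OW-A as origin, the differences give:
  (-30)·a + (-105)·b = -0.11
  55·a + (-30)·b = +0.14
Eliminate b (×(-30) and ×(-105), subtract): 6675·a = 18.000 → a = ∂h/∂x = +0.002697
Back-substitute: b = ∂h/∂y = +0.0002772.
h(330, 320) = 344.23 + (+0.002697)·(195) + (+0.0002772)·(205) = 344.23 +0.526 +0.057 = 344.813 m.

344.8 m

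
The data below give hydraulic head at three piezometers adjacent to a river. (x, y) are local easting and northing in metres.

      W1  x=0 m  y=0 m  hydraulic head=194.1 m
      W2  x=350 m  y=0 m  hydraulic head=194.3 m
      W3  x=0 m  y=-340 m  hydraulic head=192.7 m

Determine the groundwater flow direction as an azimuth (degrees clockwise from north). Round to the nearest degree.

188°

∂h/∂x = (194.3 − 194.1) / (350 − 0) = +0.0005714
∂h/∂y = (192.7 − 194.1) / (-340 − 0) = +0.004118
Flow direction (−∇h) has components (-0.0005714 E, -0.004118 N).
Azimuth = atan2(E, N) = atan2(-0.0005714, -0.004118) = 187.9° ≈ 188°.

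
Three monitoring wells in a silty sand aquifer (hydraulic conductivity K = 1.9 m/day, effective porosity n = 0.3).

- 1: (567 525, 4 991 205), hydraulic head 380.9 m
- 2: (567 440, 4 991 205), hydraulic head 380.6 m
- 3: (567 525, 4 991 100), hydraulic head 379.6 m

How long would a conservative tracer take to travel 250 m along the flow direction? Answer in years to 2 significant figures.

8.4 years

∂h/∂x = (380.6 − 380.9) / (567440 − 567525) = +0.003529
∂h/∂y = (379.6 − 380.9) / (4991100 − 4991205) = +0.01238
|∇h| = √(0.003529² + 0.01238²) = 0.01287
Seepage velocity v = K·i/n = 1.9 × 0.01287 / 0.3 = 0.08151 m/day.
t = 250 / 0.08151 = 3067 days = 8.4 years.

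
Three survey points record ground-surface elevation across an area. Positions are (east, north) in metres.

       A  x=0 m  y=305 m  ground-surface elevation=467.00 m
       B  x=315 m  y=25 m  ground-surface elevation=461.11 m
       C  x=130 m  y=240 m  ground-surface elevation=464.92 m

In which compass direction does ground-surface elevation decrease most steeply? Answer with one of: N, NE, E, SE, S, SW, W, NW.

SE

Three-point gradient (reference A): Δ to B = (315, -280, -5.89), Δ to C = (130, -65, -2.08).
∂z/∂x = -0.01253, ∂z/∂y = +0.006939 (det = 15925).
Steepest decrease is along −∇f = (+0.01253 E, -0.006939 N) → southeast.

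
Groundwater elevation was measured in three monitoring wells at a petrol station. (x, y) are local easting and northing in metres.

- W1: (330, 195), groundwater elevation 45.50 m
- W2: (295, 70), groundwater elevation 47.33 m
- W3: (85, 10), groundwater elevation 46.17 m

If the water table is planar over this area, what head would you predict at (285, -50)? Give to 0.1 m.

49.3 m

With h = a·x + b·y + c and W1 as origin, the differences give:
  (-35)·a + (-125)·b = +1.83
  (-245)·a + (-185)·b = +0.67
Eliminate b (×(-185) and ×(-125), subtract): -24150·a = -254.800 → a = ∂h/∂x = +0.01055
Back-substitute: b = ∂h/∂y = -0.01759.
h(285, -50) = 45.50 + (+0.01055)·(-45) + (-0.01759)·(-245) = 45.50 -0.475 +4.311 = 49.336 m.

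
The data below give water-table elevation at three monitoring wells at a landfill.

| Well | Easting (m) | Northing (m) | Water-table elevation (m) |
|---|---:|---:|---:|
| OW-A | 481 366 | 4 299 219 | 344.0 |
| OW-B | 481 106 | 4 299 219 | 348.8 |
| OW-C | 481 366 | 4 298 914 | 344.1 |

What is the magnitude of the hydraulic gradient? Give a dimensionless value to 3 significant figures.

∂h/∂x = (348.8 − 344.0) / (481106 − 481366) = -0.01846
∂h/∂y = (344.1 − 344.0) / (4298914 − 4299219) = -0.0003279
|∇h| = √(-0.01846² + -0.0003279²) = 0.01846

0.0185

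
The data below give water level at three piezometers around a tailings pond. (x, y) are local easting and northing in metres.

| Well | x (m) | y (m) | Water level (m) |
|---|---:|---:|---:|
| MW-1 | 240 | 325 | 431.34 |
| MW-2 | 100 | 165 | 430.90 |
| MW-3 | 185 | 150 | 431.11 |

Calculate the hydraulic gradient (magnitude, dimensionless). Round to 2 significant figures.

Differences from MW-1: to MW-2 (Δx, Δy, Δh) = (-140, -160, -0.44); to MW-3 = (-55, -175, -0.23).
Determinant of the coordinate differences = (-140)·(-175) − (-55)·(-160) = 15700.
∂h/∂x = [(-0.44)·(-175) − (-0.23)·(-160)] / 15700 = +0.002561
∂h/∂y = [(-140)·(-0.23) − (-55)·(-0.44)] / 15700 = +0.0005096
|∇h| = √(0.002561² + 0.0005096²) = 0.002611

0.0026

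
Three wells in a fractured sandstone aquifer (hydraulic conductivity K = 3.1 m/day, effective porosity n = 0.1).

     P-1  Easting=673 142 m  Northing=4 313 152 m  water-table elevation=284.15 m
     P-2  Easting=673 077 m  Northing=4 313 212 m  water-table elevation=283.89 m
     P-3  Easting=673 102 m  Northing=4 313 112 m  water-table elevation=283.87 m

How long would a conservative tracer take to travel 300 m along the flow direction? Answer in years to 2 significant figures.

4.7 years

With h = a·x + b·y + c and P-1 as origin, the differences give:
  (-65)·a + 60·b = -0.26
  (-40)·a + (-40)·b = -0.28
Eliminate b (×(-40) and ×60, subtract): 5000·a = 27.200 → a = ∂h/∂x = +0.005440
Back-substitute: b = ∂h/∂y = +0.001560.
|∇h| = √(0.005440² + 0.001560²) = 0.005659
Seepage velocity v = K·i/n = 3.1 × 0.005659 / 0.1 = 0.1754 m/day.
t = 300 / 0.1754 = 1710 days = 4.68 years.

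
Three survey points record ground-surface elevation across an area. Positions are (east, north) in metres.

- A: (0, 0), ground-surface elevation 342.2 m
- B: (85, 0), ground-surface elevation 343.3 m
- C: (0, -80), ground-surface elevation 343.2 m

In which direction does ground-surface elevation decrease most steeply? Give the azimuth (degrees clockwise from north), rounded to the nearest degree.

∂z/∂x = (343.3 − 342.2) / (85 − 0) = +0.01294
∂z/∂y = (343.2 − 342.2) / (-80 − 0) = -0.01250
Steepest decrease is along −∇f: components (-0.01294 E, +0.01250 N).
Azimuth = atan2(-0.01294, +0.01250) = 314.0° ≈ 314°.

314°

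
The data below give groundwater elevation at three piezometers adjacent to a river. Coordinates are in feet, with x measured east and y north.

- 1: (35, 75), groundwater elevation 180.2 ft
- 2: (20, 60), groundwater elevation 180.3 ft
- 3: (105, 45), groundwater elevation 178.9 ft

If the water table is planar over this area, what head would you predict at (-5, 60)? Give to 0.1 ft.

Differences from 1: to 2 (Δx, Δy, Δh) = (-15, -15, +0.1); to 3 = (70, -30, -1.3).
Solve a·Δx + b·Δy = Δh: det = (-15)·(-30) − 70·(-15) = 1500.
∂h/∂x = [(+0.1)·(-30) − (-1.3)·(-15)] / 1500 = -0.01500
∂h/∂y = [(-15)·(-1.3) − 70·(+0.1)] / 1500 = +0.008333
h(-5, 60) = 180.2 + (-0.01500)·(-40) + (+0.008333)·(-15) = 180.2 +0.600 -0.125 = 180.675 ft.

180.7 ft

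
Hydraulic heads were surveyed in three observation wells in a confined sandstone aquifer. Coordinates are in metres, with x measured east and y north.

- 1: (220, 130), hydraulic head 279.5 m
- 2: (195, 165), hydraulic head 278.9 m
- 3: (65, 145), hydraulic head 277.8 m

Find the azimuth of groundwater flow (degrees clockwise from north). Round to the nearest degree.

315°

With h = a·x + b·y + c and 1 as origin, the differences give:
  (-25)·a + 35·b = -0.6
  (-155)·a + 15·b = -1.7
Eliminate b (×15 and ×35, subtract): 5050·a = 50.50 → a = ∂h/∂x = +0.010000
Back-substitute: b = ∂h/∂y = -0.01000.
Flow direction (−∇h) has components (-0.010000 E, +0.01000 N).
Azimuth = atan2(E, N) = atan2(-0.010000, +0.01000) = 315.0° ≈ 315°.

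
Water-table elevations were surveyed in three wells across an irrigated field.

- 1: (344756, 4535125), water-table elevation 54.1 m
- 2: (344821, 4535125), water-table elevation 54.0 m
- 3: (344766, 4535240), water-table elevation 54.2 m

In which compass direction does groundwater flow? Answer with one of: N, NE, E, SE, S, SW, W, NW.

SE

Differences from 1: to 2 (Δx, Δy, Δh) = (65, 0, -0.1); to 3 = (10, 115, +0.1).
Solve a·Δx + b·Δy = Δh: det = 65·115 − 10·0 = 7475.
∂h/∂x = [(-0.1)·115 − (+0.1)·0] / 7475 = -0.001538
∂h/∂y = [65·(+0.1) − 10·(-0.1)] / 7475 = +0.001003
Flow = −∇h = (+0.001538 east, -0.001003 north), which points southeast.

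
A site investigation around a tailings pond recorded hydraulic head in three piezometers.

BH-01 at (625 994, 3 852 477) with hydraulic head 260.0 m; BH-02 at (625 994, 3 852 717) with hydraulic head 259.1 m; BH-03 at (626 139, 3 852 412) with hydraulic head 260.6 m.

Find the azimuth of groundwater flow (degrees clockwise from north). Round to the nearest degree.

Differences from BH-01: to BH-02 (Δx, Δy, Δh) = (0, 240, -0.9); to BH-03 = (145, -65, +0.6).
Solve a·Δx + b·Δy = Δh: det = 0·(-65) − 145·240 = -34800.
∂h/∂x = [(-0.9)·(-65) − (+0.6)·240] / -34800 = +0.002457
∂h/∂y = [0·(+0.6) − 145·(-0.9)] / -34800 = -0.003750
Flow direction (−∇h) has components (-0.002457 E, +0.003750 N).
Azimuth = atan2(E, N) = atan2(-0.002457, +0.003750) = 326.8° ≈ 327°.

327°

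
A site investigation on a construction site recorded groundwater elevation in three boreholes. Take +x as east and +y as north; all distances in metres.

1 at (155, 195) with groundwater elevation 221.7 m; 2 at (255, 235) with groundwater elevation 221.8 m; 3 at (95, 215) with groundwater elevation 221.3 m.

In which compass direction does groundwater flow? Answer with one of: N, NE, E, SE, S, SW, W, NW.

Taking 1 as reference: 2−1 = (100, 40, +0.1); 3−1 = (-60, 20, -0.4).
Determinant of the coordinate differences = 100·20 − (-60)·40 = 4400.
∂h/∂x = [(+0.1)·20 − (-0.4)·40] / 4400 = +0.004091
∂h/∂y = [100·(-0.4) − (-60)·(+0.1)] / 4400 = -0.007727
Flow = −∇h = (-0.004091 east, +0.007727 north), which points northwest.

NW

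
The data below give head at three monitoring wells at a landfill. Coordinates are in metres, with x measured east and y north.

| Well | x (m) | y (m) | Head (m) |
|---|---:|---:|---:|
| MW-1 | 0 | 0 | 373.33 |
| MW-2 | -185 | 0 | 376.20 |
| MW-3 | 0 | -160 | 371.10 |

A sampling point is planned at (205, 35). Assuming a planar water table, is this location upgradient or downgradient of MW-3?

downgradient

∂h/∂x = (376.20 − 373.33) / (-185 − 0) = -0.01551
∂h/∂y = (371.10 − 373.33) / (-160 − 0) = +0.01394
Head at (205, 35) = 373.33 + (-0.01551)·(205) + (+0.01394)·(35) = 370.64 m.
That is lower than the 371.10 m at MW-3, so the point is downgradient.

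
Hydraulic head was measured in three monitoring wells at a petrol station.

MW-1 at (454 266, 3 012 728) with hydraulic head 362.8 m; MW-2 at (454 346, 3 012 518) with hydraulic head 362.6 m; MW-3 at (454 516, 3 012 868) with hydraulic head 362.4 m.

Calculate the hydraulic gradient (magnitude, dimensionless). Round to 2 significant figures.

0.0018

Taking MW-1 as reference: MW-2−MW-1 = (80, -210, -0.2); MW-3−MW-1 = (250, 140, -0.4).
Solve a·Δx + b·Δy = Δh: det = 80·140 − 250·(-210) = 63700.
∂h/∂x = [(-0.2)·140 − (-0.4)·(-210)] / 63700 = -0.001758
∂h/∂y = [80·(-0.4) − 250·(-0.2)] / 63700 = +0.0002826
|∇h| = √(-0.001758² + 0.0002826²) = 0.001781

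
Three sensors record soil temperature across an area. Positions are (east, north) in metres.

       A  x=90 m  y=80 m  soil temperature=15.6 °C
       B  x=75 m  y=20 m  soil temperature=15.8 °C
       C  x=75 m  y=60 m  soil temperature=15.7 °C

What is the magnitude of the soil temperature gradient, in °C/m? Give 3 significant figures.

0.00417 °C/m

Differences from A: to B (Δx, Δy, Δh) = (-15, -60, +0.2); to C = (-15, -20, +0.1).
Determinant of the coordinate differences = (-15)·(-20) − (-15)·(-60) = -600.
∂T/∂x = [(+0.2)·(-20) − (+0.1)·(-60)] / -600 = -0.003333
∂T/∂y = [(-15)·(+0.1) − (-15)·(+0.2)] / -600 = -0.002500
|∇f| = √(-0.003333² + -0.002500²) = 0.004166 °C/m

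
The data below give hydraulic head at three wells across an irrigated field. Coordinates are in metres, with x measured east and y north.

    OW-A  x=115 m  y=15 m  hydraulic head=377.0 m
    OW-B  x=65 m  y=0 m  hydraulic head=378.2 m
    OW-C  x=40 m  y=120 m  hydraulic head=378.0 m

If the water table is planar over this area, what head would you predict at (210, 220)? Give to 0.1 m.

With h = a·x + b·y + c and OW-A as origin, the differences give:
  (-50)·a + (-15)·b = +1.2
  (-75)·a + 105·b = +1.0
Eliminate b (×105 and ×(-15), subtract): -6375·a = 141.00 → a = ∂h/∂x = -0.02212
Back-substitute: b = ∂h/∂y = -0.006275.
h(210, 220) = 377.0 + (-0.02212)·(95) + (-0.006275)·(205) = 377.0 -2.101 -1.286 = 373.613 m.

373.6 m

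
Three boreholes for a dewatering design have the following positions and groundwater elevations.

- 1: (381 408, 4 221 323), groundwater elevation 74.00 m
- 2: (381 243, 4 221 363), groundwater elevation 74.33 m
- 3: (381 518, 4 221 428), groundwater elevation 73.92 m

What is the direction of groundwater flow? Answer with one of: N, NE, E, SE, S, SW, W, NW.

SE

With h = a·x + b·y + c and 1 as origin, the differences give:
  (-165)·a + 40·b = +0.33
  110·a + 105·b = -0.08
Eliminate b (×105 and ×40, subtract): -21725·a = 37.850 → a = ∂h/∂x = -0.001742
Back-substitute: b = ∂h/∂y = +0.001063.
Flow = −∇h = (+0.001742 east, -0.001063 north), which points southeast.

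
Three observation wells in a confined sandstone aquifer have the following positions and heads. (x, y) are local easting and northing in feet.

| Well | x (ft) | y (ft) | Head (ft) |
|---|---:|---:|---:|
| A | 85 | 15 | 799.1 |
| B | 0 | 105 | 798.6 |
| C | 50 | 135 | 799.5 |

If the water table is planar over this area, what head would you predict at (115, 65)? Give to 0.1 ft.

Differences from A: to B (Δx, Δy, Δh) = (-85, 90, -0.5); to C = (-35, 120, +0.4).
Determinant of the coordinate differences = (-85)·120 − (-35)·90 = -7050.
∂h/∂x = [(-0.5)·120 − (+0.4)·90] / -7050 = +0.01362
∂h/∂y = [(-85)·(+0.4) − (-35)·(-0.5)] / -7050 = +0.007305
h(115, 65) = 799.1 + (+0.01362)·(30) + (+0.007305)·(50) = 799.1 +0.409 +0.365 = 799.874 ft.

799.9 ft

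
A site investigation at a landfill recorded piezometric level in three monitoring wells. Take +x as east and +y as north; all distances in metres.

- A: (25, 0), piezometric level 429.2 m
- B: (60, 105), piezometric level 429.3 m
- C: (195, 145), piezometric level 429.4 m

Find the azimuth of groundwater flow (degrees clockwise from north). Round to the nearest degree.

213°

With h = a·x + b·y + c and A as origin, the differences give:
  35·a + 105·b = +0.1
  170·a + 145·b = +0.2
Eliminate b (×145 and ×105, subtract): -12775·a = -6.50 → a = ∂h/∂x = +0.0005088
Back-substitute: b = ∂h/∂y = +0.0007828.
Flow direction (−∇h) has components (-0.0005088 E, -0.0007828 N).
Azimuth = atan2(E, N) = atan2(-0.0005088, -0.0007828) = 213.0° ≈ 213°.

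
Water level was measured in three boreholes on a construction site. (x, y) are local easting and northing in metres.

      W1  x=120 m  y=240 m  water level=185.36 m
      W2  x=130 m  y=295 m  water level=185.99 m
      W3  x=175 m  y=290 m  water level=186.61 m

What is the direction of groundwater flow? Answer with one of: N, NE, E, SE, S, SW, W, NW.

SW

Taking W1 as reference: W2−W1 = (10, 55, +0.63); W3−W1 = (55, 50, +1.25).
Solve a·Δx + b·Δy = Δh: det = 10·50 − 55·55 = -2525.
∂h/∂x = [(+0.63)·50 − (+1.25)·55] / -2525 = +0.01475
∂h/∂y = [10·(+1.25) − 55·(+0.63)] / -2525 = +0.008772
Flow = −∇h = (-0.01475 east, -0.008772 north), which points southwest.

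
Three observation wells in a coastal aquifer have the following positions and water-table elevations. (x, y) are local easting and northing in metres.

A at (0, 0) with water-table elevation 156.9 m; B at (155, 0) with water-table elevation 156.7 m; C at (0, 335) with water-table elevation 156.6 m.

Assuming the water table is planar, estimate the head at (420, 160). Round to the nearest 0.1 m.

∂h/∂x = (156.7 − 156.9) / (155 − 0) = -0.001290
∂h/∂y = (156.6 − 156.9) / (335 − 0) = -0.0008955
h(420, 160) = 156.9 + (-0.001290)·(420) + (-0.0008955)·(160) = 156.9 -0.542 -0.143 = 156.215 m.

156.2 m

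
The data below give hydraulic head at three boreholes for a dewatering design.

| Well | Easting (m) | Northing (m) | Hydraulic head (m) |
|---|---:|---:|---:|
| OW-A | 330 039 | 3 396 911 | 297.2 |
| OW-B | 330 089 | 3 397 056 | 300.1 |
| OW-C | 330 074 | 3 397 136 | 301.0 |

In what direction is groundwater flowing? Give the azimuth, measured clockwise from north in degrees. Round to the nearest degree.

229°

With h = a·x + b·y + c and OW-A as origin, the differences give:
  50·a + 145·b = +2.9
  35·a + 225·b = +3.8
Eliminate b (×225 and ×145, subtract): 6175·a = 101.50 → a = ∂h/∂x = +0.01644
Back-substitute: b = ∂h/∂y = +0.01433.
Flow direction (−∇h) has components (-0.01644 E, -0.01433 N).
Azimuth = atan2(E, N) = atan2(-0.01644, -0.01433) = 228.9° ≈ 229°.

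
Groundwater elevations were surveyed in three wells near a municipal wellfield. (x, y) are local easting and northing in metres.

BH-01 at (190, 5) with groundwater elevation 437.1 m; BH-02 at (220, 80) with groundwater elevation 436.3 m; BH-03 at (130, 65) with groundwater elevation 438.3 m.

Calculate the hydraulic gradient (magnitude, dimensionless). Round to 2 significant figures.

Taking BH-01 as reference: BH-02−BH-01 = (30, 75, -0.8); BH-03−BH-01 = (-60, 60, +1.2).
Determinant of the coordinate differences = 30·60 − (-60)·75 = 6300.
∂h/∂x = [(-0.8)·60 − (+1.2)·75] / 6300 = -0.02190
∂h/∂y = [30·(+1.2) − (-60)·(-0.8)] / 6300 = -0.001905
|∇h| = √(-0.02190² + -0.001905²) = 0.02198

0.022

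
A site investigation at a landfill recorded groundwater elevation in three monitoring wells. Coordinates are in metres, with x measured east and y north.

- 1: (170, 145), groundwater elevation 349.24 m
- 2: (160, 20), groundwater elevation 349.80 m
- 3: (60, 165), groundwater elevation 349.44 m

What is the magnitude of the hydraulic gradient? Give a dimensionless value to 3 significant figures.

With h = a·x + b·y + c and 1 as origin, the differences give:
  (-10)·a + (-125)·b = +0.56
  (-110)·a + 20·b = +0.20
Eliminate b (×20 and ×(-125), subtract): -13950·a = 36.200 → a = ∂h/∂x = -0.002595
Back-substitute: b = ∂h/∂y = -0.004272.
|∇h| = √(-0.002595² + -0.004272²) = 0.004998

0.00500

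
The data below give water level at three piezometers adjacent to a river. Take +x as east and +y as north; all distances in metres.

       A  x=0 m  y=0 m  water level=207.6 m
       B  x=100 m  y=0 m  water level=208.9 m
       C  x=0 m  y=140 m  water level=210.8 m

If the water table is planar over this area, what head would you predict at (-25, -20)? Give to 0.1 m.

206.8 m

∂h/∂x = (208.9 − 207.6) / (100 − 0) = +0.01300
∂h/∂y = (210.8 − 207.6) / (140 − 0) = +0.02286
h(-25, -20) = 207.6 + (+0.01300)·(-25) + (+0.02286)·(-20) = 207.6 -0.325 -0.457 = 206.818 m.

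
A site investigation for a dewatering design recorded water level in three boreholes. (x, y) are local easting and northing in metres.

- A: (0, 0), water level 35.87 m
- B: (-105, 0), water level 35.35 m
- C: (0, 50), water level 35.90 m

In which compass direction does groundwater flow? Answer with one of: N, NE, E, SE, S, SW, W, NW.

W

∂h/∂x = (35.35 − 35.87) / (-105 − 0) = +0.004952
∂h/∂y = (35.90 − 35.87) / (50 − 0) = +0.0006000
Flow = −∇h = (-0.004952 east, -0.0006000 north), which points west.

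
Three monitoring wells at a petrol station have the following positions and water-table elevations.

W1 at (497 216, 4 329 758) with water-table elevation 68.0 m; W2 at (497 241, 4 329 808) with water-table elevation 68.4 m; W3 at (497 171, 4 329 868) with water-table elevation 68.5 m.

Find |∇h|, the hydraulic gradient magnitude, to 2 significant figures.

With h = a·x + b·y + c and W1 as origin, the differences give:
  25·a + 50·b = +0.4
  (-45)·a + 110·b = +0.5
Eliminate b (×110 and ×50, subtract): 5000·a = 19.00 → a = ∂h/∂x = +0.003800
Back-substitute: b = ∂h/∂y = +0.006100.
|∇h| = √(0.003800² + 0.006100²) = 0.007187

0.0072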